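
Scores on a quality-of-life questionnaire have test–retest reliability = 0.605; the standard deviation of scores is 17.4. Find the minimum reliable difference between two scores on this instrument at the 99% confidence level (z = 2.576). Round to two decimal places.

39.84

SEM = 17.4000 * √(1 − 0.6050) = 17.4000 * √0.3950 ≈ 17.4000 * 0.6285 ≈ 10.9357
SE_diff = SEM * √2 ≈ 10.9357 * 1.4142 ≈ 15.4655
Minimum reliable difference = 2.576 * SE_diff ≈ 2.576 * 15.4655 ≈ 39.8390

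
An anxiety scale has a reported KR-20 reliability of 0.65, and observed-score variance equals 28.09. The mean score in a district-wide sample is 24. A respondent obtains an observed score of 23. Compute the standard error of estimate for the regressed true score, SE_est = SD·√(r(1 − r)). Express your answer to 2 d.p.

2.53

SD = √28.09 = 5.30000
SE_est = SD · √(r(1 − r)) = 5.30000 · √0.22750 ≈ 5.30000 · 0.47697 ≈ 2.52794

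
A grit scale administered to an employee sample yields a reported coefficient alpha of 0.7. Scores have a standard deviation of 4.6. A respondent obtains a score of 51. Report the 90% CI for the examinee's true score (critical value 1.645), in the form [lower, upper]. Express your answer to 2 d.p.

SEM = 4.6000 × √(1 − 0.7000) = 4.6000 × √0.3000 ≈ 4.6000 × 0.5477 ≈ 2.5195
Margin = 1.645 × 2.5195 ≈ 4.1446
90% CI: 51 ± 4.1446 = [46.8554, 55.1446]

[46.86, 55.14]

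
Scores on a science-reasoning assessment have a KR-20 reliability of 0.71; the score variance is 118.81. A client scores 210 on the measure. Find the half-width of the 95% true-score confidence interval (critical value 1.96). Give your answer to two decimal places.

SD = √118.81 = 10.9000
SEM = 10.9000 × √(1 − 0.7100) = 10.9000 × √0.2900 ≈ 10.9000 × 0.5385 ≈ 5.8698
Half-width = 1.96×5.8698 ≈ 11.5049

11.50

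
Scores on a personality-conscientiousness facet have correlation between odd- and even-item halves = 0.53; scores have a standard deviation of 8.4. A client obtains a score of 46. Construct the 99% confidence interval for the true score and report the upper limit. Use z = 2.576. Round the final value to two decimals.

r_full = 2·0.53 / (1 + 0.53) ≈ 0.69281
The standard error of measurement is 8.40000·√(1 − 0.69281) ≈ 8.40000·0.55425 ≈ 4.65567.
Margin = 2.576 · 4.65567 ≈ 11.99301
Upper limit = 46 + 11.99301 ≈ 57.99301

57.99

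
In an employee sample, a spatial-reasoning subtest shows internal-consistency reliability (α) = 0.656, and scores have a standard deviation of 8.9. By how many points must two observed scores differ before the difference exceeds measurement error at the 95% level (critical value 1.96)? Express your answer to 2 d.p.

SEM = 8.9000×√(1 − 0.6560) ≃ 5.2200
SE_diff = √2 × SEM ≃ 7.3822
Smallest detectable difference = 1.96×7.3822 ≃ 14.4691

14.47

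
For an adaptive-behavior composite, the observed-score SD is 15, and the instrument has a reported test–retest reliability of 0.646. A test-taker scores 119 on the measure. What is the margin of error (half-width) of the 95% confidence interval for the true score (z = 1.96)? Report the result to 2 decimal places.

17.49

SEM = 15.000 · √(1 − 0.646) = 15.000 · √0.354 ≈ 15.000 · 0.595 ≈ 8.925
Half-width = 1.96·8.925 ≈ 17.492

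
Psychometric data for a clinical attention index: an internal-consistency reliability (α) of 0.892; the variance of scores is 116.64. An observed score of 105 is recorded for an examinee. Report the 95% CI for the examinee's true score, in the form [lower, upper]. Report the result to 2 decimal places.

[98.04, 111.96]

SD = √116.64 = 10.800
SEM = 10.800·√(1 − 0.892) ≃ 3.549
Half-width = 1.96·3.549 ≃ 6.957
Interval: (98.043, 111.957)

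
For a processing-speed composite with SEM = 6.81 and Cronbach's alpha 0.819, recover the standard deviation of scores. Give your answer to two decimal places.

σ = SEM·(1 − r)^(−1/2) ≈ 6.81*2.351 ≈ 16.007

16.01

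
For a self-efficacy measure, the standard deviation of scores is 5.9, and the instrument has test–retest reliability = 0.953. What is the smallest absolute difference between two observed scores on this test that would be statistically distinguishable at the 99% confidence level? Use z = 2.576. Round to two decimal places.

SEM = 5.9000*√(1 − 0.9530) ≈ 1.2791
Standard error of the difference = 1.2791·√2 ≈ 1.8089
Minimum reliable difference = 2.576 * SE_diff ≈ 2.576 * 1.8089 ≈ 4.6597

4.66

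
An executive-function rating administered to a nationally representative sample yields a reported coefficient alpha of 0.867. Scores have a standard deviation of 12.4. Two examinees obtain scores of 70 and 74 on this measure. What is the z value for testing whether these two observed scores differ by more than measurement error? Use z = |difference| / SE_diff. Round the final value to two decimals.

0.63

SEM = 12.4000*√(1 − 0.8670) ≈ 4.5222
SE_diff = √2 * SEM ≈ 6.3953
z = 4 / 6.3953 ≈ 0.6255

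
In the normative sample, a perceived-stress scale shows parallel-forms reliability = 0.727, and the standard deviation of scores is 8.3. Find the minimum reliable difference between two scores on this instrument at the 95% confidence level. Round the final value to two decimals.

12.02

SEM = 8.3000*√(1 − 0.7270) ≈ 4.3367
SE_diff = SEM * √2 ≈ 4.3367 * 1.4142 ≈ 6.1330
Minimum reliable difference = 1.96 * SE_diff ≈ 1.96 * 6.1330 ≈ 12.0207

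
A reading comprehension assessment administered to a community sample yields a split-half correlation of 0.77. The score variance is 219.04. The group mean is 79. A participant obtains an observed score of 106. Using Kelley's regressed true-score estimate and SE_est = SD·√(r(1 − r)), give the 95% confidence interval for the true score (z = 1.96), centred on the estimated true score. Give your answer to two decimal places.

SD = √219.04 = 14.8000
r_full = 2·0.77 / (1 + 0.77) ≈ 0.8701
T̂ = 0.8701(106) + 0.1299(79) ≈ 102.4915
SE_est = SD · √(r(1 − r)) = 14.8000 · √0.1131 ≈ 14.8000 · 0.3362 ≈ 4.9764
95% CI: 102.4915 ± 9.7537 ≈ (92.7378, 112.2452)

[92.74, 112.25]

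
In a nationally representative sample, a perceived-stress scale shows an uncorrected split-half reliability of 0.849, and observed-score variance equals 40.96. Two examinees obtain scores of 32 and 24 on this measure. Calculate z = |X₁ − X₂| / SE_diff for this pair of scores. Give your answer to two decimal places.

3.09

SD = √40.96 = 6.400
r_full = 2·0.849 / (1 + 0.849) ≈ 0.918
SEM = 6.400·√(1 − 0.918) ≈ 1.829
SE_diff = √2 · SEM ≈ 2.587
z = 8 / 2.587 ≈ 3.093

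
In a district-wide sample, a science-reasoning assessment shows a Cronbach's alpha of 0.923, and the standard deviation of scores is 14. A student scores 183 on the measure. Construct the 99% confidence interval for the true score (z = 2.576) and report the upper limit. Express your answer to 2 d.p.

SEM = 14.0000 · √(1 − 0.9230) = 14.0000 · √0.0770 ≈ 14.0000 · 0.2775 ≈ 3.8848
2.576 · SEM ≈ 10.0074
Upper bound: 183 + 10.0074 = 193.0074

193.01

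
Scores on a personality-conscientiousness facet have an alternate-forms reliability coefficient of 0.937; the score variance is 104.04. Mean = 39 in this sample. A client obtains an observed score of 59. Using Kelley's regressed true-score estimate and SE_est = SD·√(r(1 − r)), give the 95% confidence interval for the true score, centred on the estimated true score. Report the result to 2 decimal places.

[52.88, 62.60]

SD = √104.04 = 10.2000
Estimated true score = 0.9370·59 + (1 − 0.9370)·39 ≈ 57.7400
SE_est = SD · √(r(1 − r)) = 10.2000 · √0.0590 ≈ 10.2000 · 0.2430 ≈ 2.4782
CI = 57.7400 ± 1.96 · 2.4782 → [52.8827, 62.5973]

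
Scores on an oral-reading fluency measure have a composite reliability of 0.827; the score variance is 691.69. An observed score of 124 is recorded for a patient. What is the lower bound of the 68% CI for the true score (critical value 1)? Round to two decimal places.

113.06

σ = 691.69^(1/2) = 26.300
The standard error of measurement is 26.300·√(1 − 0.827) ≃ 26.300·0.416 ≃ 10.939.
Half-width = 1·10.939 ≃ 10.939
Lower limit = 124 − 10.939 ≃ 113.061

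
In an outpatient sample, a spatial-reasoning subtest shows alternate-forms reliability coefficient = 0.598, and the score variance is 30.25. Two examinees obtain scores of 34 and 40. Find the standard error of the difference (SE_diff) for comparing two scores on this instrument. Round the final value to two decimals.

4.93

σ = 30.25^(1/2) = 5.50000
SEM = 5.50000 × √(1 − 0.59800) = 5.50000 × √0.40200 ≃ 5.50000 × 0.63403 ≃ 3.48719
Standard error of the difference = 3.48719·√2 ≃ 4.93163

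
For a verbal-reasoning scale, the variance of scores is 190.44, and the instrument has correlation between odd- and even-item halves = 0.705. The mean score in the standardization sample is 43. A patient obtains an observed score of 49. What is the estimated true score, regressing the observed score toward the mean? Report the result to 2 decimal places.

47.96

Spearman-Brown: r = 2(0.705) / (1 + 0.705) = 1.4100 / 1.7050 ≈ 0.8270
T̂ = 0.8270(49) + 0.1730(43) ≈ 47.9619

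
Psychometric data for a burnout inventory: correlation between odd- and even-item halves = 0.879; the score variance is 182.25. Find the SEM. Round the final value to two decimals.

SD = √182.25 ≈ 13.500
r_full = 2·0.879 / (1 + 0.879) ≈ 0.936
SEM = 13.500 × √(1 − 0.936) = 13.500 × √0.064 ≈ 13.500 × 0.254 ≈ 3.426

3.43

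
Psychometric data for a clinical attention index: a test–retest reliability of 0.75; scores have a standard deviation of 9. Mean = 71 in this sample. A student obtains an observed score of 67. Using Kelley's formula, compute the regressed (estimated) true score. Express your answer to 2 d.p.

68.00

Estimated true score = 0.750×67 + (1 − 0.750)×71 ≈ 68.000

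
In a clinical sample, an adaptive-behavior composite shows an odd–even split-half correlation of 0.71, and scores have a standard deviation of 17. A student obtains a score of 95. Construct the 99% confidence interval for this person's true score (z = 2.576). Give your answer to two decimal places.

Full-length reliability (Spearman-Brown) = 2(0.71)/(1+0.71) ≃ 0.830
SEM = 17.000*√(1 − 0.830) ≃ 7.001
2.576 * SEM ≃ 18.034
CI = 95 ± 18.034 → [76.966, 113.034]

[76.97, 113.03]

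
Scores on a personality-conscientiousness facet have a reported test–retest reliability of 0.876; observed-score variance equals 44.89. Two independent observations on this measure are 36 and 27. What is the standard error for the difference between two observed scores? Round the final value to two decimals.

SD = √44.89 ≈ 6.700
SEM = 6.700 · √(1 − 0.876) = 6.700 · √0.124 ≈ 6.700 · 0.352 ≈ 2.359
SE_diff = √2 · SEM ≈ 3.337

3.34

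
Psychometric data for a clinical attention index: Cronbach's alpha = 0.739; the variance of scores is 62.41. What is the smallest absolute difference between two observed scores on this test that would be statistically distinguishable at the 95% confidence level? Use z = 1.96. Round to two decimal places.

11.19

SD = √62.41 = 7.90000
SEM = 7.90000 · √(1 − 0.73900) = 7.90000 · √0.26100 ≃ 7.90000 · 0.51088 ≃ 4.03596
SE_diff = √2 · SEM ≃ 5.70772
Minimum reliable difference = 1.96 · SE_diff ≃ 1.96 · 5.70772 ≃ 11.18712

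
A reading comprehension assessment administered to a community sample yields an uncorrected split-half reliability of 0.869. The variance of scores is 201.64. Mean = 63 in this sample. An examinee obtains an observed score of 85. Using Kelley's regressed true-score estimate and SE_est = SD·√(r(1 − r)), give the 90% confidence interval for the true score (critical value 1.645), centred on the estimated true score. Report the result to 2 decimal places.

SD = √201.64 = 14.2000
Full-length reliability (Spearman-Brown) = 2(0.869)/(1+0.869) ≈ 0.9299
Estimated true score = 0.9299·85 + (1 − 0.9299)·63 ≈ 83.4580
SE_est = SD · √(r(1 − r)) = 14.2000 · √0.0652 ≈ 14.2000 · 0.2553 ≈ 3.6253
CI = 83.4580 ± 1.645 · 3.6253 → [77.4944, 89.4216]

[77.49, 89.42]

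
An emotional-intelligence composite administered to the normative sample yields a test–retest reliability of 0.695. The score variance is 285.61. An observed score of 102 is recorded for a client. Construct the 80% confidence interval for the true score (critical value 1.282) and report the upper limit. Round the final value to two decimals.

113.97

SD = √285.61 = 16.9000
SEM = 16.9000×√(1 − 0.6950) ≈ 9.3333
Margin = 1.282 × 9.3333 ≈ 11.9653
Upper bound: 102 + 11.9653 = 113.9653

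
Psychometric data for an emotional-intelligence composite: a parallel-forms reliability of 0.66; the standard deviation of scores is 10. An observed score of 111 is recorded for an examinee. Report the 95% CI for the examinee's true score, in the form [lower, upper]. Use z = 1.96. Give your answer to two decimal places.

SEM = 10.000 · √(1 − 0.660) = 10.000 · √0.340 ≈ 10.000 · 0.583 ≈ 5.831
Half-width = 1.96·5.831 ≈ 11.429
CI = 111 ± 11.429 → [99.571, 122.429]

[99.57, 122.43]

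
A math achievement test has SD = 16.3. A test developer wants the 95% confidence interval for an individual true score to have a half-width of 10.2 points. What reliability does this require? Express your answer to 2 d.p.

SEM needed = half-width / z = 10.2/1.96 ≈ 5.2041
r = 1 − (SEM / SD)² = 1 − (5.2041 / 16.3)² ≈ 1 − 0.1019 ≈ 0.8981

0.90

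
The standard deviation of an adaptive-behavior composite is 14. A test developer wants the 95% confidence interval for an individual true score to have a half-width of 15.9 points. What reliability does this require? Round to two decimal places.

SEM needed = half-width / z = 15.9/1.96 ≃ 8.112
r = 1 − (8.112/14)² ≃ 1 − 0.336 ≃ 0.664

0.66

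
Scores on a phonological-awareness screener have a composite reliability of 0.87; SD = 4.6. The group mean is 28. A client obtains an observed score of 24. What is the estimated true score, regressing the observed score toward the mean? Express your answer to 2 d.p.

T̂ = r·X + (1 − r)·M = 0.870·24 + 0.130·28 = 20.880 + 3.640 ≈ 24.520

24.52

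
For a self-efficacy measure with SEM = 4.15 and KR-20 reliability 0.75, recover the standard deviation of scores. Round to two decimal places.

8.30

σ = SEM·(1 − r)^(−1/2) ≈ 4.15·2.000 ≈ 8.300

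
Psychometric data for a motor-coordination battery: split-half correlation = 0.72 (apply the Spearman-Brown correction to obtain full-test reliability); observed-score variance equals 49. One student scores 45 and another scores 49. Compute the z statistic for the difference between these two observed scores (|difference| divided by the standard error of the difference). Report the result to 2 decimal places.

1.00

SD = √49 = 7.0000
Full-length reliability (Spearman-Brown) = 2(0.72)/(1+0.72) ≈ 0.8372
The standard error of measurement is 7.0000·√(1 − 0.8372) ≈ 7.0000·0.4035 ≈ 2.8243.
SE_diff = √2 · SEM ≈ 3.9942
z = |45 − 49| / 3.9942 = 4 / 3.9942 ≈ 1.0015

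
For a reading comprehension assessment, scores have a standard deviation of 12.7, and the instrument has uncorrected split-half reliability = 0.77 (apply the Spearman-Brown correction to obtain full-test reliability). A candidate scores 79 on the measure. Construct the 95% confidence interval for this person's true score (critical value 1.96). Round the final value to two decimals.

[70.03, 87.97]

Spearman-Brown: r = 2(0.77) / (1 + 0.77) = 1.5400 / 1.7700 ≃ 0.8701
SEM = 12.7000 * √(1 − 0.8701) = 12.7000 * √0.1299 ≃ 12.7000 * 0.3605 ≃ 4.5781
1.96 * SEM ≃ 8.9730
CI = 79 ± 8.9730 → [70.0270, 87.9730]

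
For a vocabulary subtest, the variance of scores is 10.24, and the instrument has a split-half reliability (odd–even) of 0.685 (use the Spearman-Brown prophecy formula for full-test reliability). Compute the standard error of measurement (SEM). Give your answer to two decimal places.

1.38

σ = 10.24^(1/2) = 3.2000
Full-length reliability (Spearman-Brown) = 2(0.685)/(1+0.685) ≈ 0.8131
SEM = 3.2000*√(1 − 0.8131) ≈ 1.3836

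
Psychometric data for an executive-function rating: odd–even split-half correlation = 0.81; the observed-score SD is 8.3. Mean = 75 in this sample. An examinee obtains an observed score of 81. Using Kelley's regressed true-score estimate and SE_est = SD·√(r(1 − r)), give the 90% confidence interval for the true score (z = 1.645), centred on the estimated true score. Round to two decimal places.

[76.19, 84.56]

Spearman-Brown: r = 2(0.81) / (1 + 0.81) = 1.6200 / 1.8100 ≈ 0.8950
T̂ = 0.8950(81) + 0.1050(75) ≈ 80.3702
SE_est = 8.3000·√(0.8950·0.1050) ≈ 2.5441
90% CI: 80.3702 ± 4.1850 ≈ (76.1851, 84.5552)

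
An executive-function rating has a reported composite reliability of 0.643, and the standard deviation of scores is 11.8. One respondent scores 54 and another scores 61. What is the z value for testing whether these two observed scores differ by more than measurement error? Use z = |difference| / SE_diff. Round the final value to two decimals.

0.70

SEM = 11.8000 · √(1 − 0.6430) = 11.8000 · √0.3570 ≈ 11.8000 · 0.5975 ≈ 7.0504
SE_diff = SEM · √2 ≈ 7.0504 · 1.4142 ≈ 9.9708
z = |54 − 61| / 9.9708 = 7 / 9.9708 ≈ 0.7020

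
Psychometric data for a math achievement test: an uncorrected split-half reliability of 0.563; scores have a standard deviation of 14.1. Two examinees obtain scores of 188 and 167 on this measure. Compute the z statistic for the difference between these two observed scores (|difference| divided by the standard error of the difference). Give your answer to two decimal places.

Full-length reliability (Spearman-Brown) = 2(0.563)/(1+0.563) ≈ 0.7204
SEM = 14.1000×√(1 − 0.7204) ≈ 7.4556
SE_diff = SEM × √2 ≈ 7.4556 × 1.4142 ≈ 10.5438
z = |188 − 167| / 10.5438 = 21 / 10.5438 ≈ 1.9917

1.99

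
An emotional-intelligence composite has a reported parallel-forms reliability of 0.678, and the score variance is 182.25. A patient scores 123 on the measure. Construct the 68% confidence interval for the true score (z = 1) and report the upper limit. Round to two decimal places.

SD = √182.25 = 13.500
SEM = 13.500 × √(1 − 0.678) = 13.500 × √0.322 ≈ 13.500 × 0.567 ≈ 7.661
Half-width = 1×7.661 ≈ 7.661
Upper limit = 123 + 7.661 ≈ 130.661

130.66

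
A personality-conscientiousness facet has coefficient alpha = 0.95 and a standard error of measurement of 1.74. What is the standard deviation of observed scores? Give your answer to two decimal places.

7.78

σ = SEM·(1 − r)^(−1/2) ≈ 1.74*4.472 ≈ 7.782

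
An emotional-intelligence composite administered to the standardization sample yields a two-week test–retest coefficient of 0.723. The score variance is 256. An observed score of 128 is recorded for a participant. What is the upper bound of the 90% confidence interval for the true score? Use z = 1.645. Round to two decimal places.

SD = √256 ≈ 16.0000
SEM = 16.0000 * √(1 − 0.7230) = 16.0000 * √0.2770 ≈ 16.0000 * 0.5263 ≈ 8.4209
1.645 * SEM ≈ 13.8524
Upper bound: 128 + 13.8524 = 141.8524

141.85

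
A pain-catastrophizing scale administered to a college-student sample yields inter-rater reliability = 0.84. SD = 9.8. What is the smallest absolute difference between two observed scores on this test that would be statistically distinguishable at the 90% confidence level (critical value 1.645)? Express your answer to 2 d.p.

9.12

SEM = 9.800 * √(1 − 0.840) = 9.800 * √0.160 ≃ 9.800 * 0.400 ≃ 3.920
SE_diff = SEM * √2 ≃ 3.920 * 1.414 ≃ 5.544
Smallest detectable difference = 1.645*5.544 ≃ 9.119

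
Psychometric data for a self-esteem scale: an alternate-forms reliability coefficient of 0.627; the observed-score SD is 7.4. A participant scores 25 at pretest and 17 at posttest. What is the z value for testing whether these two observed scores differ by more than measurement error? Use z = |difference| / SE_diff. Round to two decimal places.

SEM = 7.4000 × √(1 − 0.6270) = 7.4000 × √0.3730 ≈ 7.4000 × 0.6107 ≈ 4.5195
SE_diff = √2 × SEM ≈ 6.3915
z = |25 − 17| / 6.3915 = 8 / 6.3915 ≈ 1.2517

1.25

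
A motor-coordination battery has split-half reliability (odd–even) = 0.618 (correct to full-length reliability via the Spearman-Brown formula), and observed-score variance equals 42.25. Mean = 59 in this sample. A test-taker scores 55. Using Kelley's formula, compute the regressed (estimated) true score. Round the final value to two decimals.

r_full = 2·0.618 / (1 + 0.618) ≃ 0.764
Estimated true score = 0.764×55 + (1 − 0.764)×59 ≃ 55.944

55.94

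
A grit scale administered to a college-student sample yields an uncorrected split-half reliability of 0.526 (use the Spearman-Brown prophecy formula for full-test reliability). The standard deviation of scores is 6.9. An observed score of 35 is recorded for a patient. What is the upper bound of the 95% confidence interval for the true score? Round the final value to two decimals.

Spearman-Brown: r = 2(0.526) / (1 + 0.526) = 1.052 / 1.526 ≈ 0.689
SEM = 6.900 × √(1 − 0.689) = 6.900 × √0.311 ≈ 6.900 × 0.557 ≈ 3.846
Margin = 1.96 × 3.846 ≈ 7.537
Upper bound: 35 + 7.537 = 42.537

42.54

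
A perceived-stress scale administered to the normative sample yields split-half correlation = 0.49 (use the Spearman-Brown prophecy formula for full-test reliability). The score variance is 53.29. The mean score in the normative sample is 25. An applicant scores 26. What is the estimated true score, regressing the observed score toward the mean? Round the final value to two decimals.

Spearman-Brown: r = 2(0.49) / (1 + 0.49) = 0.98000 / 1.49000 ≈ 0.65772
T̂ = 0.65772(26) + 0.34228(25) ≈ 25.65772

25.66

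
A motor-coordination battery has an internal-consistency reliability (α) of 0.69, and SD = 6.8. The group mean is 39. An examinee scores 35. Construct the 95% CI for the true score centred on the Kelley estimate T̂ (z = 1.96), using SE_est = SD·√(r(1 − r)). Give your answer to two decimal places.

T̂ = 0.6900(35) + 0.3100(39) ≈ 36.2400
SE_est = 6.8000*√(0.6900*0.3100) ≈ 3.1450
95% CI: 36.2400 ± 6.1641 ≈ (30.0759, 42.4041)

[30.08, 42.40]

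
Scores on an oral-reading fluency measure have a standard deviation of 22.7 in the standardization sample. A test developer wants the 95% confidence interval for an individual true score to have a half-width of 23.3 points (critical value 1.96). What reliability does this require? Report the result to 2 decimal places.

0.73

Required SEM = 23.3 / 1.96 ≈ 11.888
r = 1 − (11.888/22.7)² ≈ 1 − 0.274 ≈ 0.726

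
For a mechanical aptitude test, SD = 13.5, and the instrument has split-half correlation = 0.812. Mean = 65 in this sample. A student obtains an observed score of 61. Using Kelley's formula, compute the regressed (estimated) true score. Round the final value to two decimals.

61.42

Spearman-Brown: r = 2(0.812) / (1 + 0.812) = 1.624 / 1.812 ≃ 0.896
T̂ = r·X + (1 − r)·M = 0.896·61 + 0.104·65 ≃ 54.671 + 6.744 ≃ 61.415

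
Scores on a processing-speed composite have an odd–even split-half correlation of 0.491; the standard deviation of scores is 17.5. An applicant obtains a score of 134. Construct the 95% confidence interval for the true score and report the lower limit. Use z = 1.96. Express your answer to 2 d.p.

113.96

Spearman-Brown: r = 2(0.491) / (1 + 0.491) = 0.9820 / 1.4910 ≃ 0.6586
The standard error of measurement is 17.5000*√(1 − 0.6586) ≃ 17.5000*0.5843 ≃ 10.2249.
Margin = 1.96 * 10.2249 ≃ 20.0408
Lower limit = 134 − 20.0408 ≃ 113.9592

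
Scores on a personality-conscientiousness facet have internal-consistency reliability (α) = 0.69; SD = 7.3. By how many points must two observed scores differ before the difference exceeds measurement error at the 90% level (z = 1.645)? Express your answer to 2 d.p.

9.46

SEM = 7.3000 × √(1 − 0.6900) = 7.3000 × √0.3100 ≈ 7.3000 × 0.5568 ≈ 4.0645
SE_diff = SEM × √2 ≈ 4.0645 × 1.4142 ≈ 5.7480
Smallest detectable difference = 1.645×5.7480 ≈ 9.4555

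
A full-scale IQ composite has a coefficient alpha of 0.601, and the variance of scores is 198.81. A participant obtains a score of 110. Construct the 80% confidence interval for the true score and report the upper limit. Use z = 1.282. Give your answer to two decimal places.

121.42

SD = √198.81 ≃ 14.1000
SEM = 14.1000·√(1 − 0.6010) ≃ 8.9065
Half-width = 1.282·8.9065 ≃ 11.4181
Upper bound: 110 + 11.4181 = 121.4181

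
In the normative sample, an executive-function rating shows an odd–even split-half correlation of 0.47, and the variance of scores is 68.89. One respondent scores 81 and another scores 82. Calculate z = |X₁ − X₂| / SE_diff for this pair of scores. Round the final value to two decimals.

σ = 68.89^(1/2) = 8.3000
Spearman-Brown: r = 2(0.47) / (1 + 0.47) = 0.9400 / 1.4700 ≈ 0.6395
The standard error of measurement is 8.3000·√(1 − 0.6395) ≈ 8.3000·0.6005 ≈ 4.9838.
SE_diff = √2 · SEM ≈ 7.0481
z = |81 − 82| / 7.0481 = 1 / 7.0481 ≈ 0.1419

0.14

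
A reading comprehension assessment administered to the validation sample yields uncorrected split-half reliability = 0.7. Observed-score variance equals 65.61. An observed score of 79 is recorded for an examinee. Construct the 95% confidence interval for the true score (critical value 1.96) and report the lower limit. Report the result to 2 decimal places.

72.33

SD = √65.61 = 8.100
r_full = 2·0.7 / (1 + 0.7) ≈ 0.824
SEM = 8.100*√(1 − 0.824) ≈ 3.403
1.96 * SEM ≈ 6.669
Lower limit = 79 − 6.669 ≈ 72.331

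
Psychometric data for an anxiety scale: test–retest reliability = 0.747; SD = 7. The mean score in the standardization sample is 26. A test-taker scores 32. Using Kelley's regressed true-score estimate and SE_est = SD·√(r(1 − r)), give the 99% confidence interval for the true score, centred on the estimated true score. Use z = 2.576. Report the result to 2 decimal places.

[22.64, 38.32]

T̂ = 0.7470(32) + 0.2530(26) ≈ 30.4820
SE_est = SD · √(r(1 − r)) = 7.0000 · √0.1890 ≈ 7.0000 · 0.4347 ≈ 3.0431
99% CI: 30.4820 ± 7.8391 ≈ (22.6429, 38.3211)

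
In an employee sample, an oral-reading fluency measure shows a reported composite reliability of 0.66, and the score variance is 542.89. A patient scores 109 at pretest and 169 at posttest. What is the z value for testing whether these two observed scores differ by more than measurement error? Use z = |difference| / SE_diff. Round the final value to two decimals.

3.12

SD = √542.89 ≃ 23.300
The standard error of measurement is 23.300·√(1 − 0.660) ≃ 23.300·0.583 ≃ 13.586.
SE_diff = SEM · √2 ≃ 13.586 · 1.414 ≃ 19.214
z = 60 / 19.214 ≃ 3.123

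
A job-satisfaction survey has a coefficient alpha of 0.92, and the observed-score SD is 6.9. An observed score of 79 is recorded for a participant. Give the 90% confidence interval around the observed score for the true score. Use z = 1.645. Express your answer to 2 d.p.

[75.79, 82.21]

SEM = 6.9000*√(1 − 0.9200) ≈ 1.9516
Half-width = 1.645*1.9516 ≈ 3.2104
CI = 79 ± 3.2104 → [75.7896, 82.2104]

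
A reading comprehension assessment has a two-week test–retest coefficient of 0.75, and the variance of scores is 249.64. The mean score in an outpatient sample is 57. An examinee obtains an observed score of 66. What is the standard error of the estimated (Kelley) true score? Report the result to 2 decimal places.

6.84

SD = √249.64 = 15.8000
SE_est = 15.8000·√(0.7500·0.2500) ≈ 6.8416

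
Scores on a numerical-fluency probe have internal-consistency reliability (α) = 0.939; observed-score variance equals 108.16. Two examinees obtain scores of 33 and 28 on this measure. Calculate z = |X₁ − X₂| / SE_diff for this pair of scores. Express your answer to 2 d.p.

1.38

σ = 108.16^(1/2) = 10.400
SEM = 10.400×√(1 − 0.939) ≃ 2.569
SE_diff = √2 × SEM ≃ 3.633
z = |33 − 28| / 3.633 = 5 / 3.633 ≃ 1.376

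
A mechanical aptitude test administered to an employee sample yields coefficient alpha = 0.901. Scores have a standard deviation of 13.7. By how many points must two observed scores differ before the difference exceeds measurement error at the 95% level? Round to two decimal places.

11.95

The standard error of measurement is 13.70000*√(1 − 0.90100) ≈ 13.70000*0.31464 ≈ 4.31060.
SE_diff = SEM * √2 ≈ 4.31060 * 1.41421 ≈ 6.09612
Minimum reliable difference = 1.96 * SE_diff ≈ 1.96 * 6.09612 ≈ 11.94839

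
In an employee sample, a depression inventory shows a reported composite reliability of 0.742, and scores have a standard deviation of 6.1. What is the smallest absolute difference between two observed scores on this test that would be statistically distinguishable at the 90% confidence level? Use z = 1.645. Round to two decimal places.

SEM = 6.100×√(1 − 0.742) ≈ 3.098
SE_diff = SEM × √2 ≈ 3.098 × 1.414 ≈ 4.382
Smallest detectable difference = 1.645×4.382 ≈ 7.208

7.21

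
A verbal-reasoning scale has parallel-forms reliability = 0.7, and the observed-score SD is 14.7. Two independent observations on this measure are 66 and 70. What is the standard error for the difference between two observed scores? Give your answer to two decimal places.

11.39

The standard error of measurement is 14.700*√(1 − 0.700) ≈ 14.700*0.548 ≈ 8.052.
Standard error of the difference = 8.052·√2 ≈ 11.387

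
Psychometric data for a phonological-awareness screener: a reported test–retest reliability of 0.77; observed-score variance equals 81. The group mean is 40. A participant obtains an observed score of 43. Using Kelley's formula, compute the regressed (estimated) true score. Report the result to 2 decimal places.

T̂ = r·X + (1 − r)·M = 0.770*43 + 0.230*40 = 33.110 + 9.200 ≃ 42.310

42.31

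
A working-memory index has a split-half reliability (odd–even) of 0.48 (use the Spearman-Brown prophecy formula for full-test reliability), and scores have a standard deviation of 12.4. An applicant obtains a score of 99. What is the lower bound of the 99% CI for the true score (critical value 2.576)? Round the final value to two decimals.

80.07

Spearman-Brown: r = 2(0.48) / (1 + 0.48) = 0.9600 / 1.4800 ≃ 0.6486
SEM = 12.4000×√(1 − 0.6486) ≃ 7.3501
2.576 × SEM ≃ 18.9338
Lower limit = 99 − 18.9338 ≃ 80.0662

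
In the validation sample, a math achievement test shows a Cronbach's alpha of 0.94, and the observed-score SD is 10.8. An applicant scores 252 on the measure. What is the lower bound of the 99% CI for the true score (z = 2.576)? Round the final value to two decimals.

245.19

SEM = 10.800*√(1 − 0.940) ≈ 2.645
2.576 * SEM ≈ 6.815
Lower limit = 252 − 6.815 ≈ 245.185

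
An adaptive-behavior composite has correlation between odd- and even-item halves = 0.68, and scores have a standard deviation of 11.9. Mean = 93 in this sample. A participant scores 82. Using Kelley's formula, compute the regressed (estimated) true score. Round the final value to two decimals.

84.10

r_full = 2·0.68 / (1 + 0.68) ≈ 0.8095
Estimated true score = 0.8095·82 + (1 − 0.8095)·93 ≈ 84.0952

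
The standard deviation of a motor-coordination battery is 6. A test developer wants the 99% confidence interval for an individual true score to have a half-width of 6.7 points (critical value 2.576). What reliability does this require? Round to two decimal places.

SEM needed = half-width / z = 6.7/2.576 ≈ 2.6009
r = 1 − (SEM / SD)² = 1 − (2.6009 / 6)² ≈ 1 − 0.1879 ≈ 0.8121

0.81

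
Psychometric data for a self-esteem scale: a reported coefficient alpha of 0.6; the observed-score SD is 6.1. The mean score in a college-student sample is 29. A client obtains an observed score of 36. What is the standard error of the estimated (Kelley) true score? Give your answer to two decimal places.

SE_est = 6.1000·√(0.6000·0.4000) ≃ 2.9884

2.99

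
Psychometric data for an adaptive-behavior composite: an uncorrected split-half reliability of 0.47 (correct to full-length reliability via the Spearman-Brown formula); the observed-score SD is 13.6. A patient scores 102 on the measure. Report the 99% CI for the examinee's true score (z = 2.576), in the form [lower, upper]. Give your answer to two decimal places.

Full-length reliability (Spearman-Brown) = 2(0.47)/(1+0.47) ≈ 0.6395
The standard error of measurement is 13.6000·√(1 − 0.6395) ≈ 13.6000·0.6005 ≈ 8.1662.
Half-width = 2.576·8.1662 ≈ 21.0360
99% CI: 102 ± 21.0360 = [80.9640, 123.0360]

[80.96, 123.04]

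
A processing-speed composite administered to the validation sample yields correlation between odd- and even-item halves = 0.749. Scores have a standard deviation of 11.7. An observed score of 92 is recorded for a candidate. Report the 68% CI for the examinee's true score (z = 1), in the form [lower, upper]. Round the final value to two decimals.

Spearman-Brown: r = 2(0.749) / (1 + 0.749) = 1.4980 / 1.7490 ≈ 0.8565
The standard error of measurement is 11.7000×√(1 − 0.8565) ≈ 11.7000×0.3788 ≈ 4.4323.
1 × SEM ≈ 4.4323
Interval: (87.5677, 96.4323)

[87.57, 96.43]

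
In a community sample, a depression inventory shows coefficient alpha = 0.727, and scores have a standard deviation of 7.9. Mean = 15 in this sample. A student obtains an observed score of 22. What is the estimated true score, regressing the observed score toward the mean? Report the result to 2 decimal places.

20.09

T̂ = 0.72700(22) + 0.27300(15) ≈ 20.08900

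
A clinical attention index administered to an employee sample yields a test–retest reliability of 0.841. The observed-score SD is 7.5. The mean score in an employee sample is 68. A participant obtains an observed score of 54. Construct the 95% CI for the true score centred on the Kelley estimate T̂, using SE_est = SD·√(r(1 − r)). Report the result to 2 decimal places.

Estimated true score = 0.84100×54 + (1 − 0.84100)×68 ≈ 56.22600
SE_est = 7.50000·√[r(1 − r)] ≈ 2.74257
CI = 56.22600 ± 1.96 × 2.74257 → [50.85056, 61.60144]

[50.85, 61.60]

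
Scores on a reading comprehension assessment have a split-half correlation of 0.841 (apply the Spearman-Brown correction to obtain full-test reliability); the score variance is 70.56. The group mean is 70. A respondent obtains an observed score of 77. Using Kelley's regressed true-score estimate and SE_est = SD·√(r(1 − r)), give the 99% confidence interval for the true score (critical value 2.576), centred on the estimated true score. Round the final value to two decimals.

[70.32, 82.47]

SD = √70.56 ≈ 8.400
r_full = 2·0.841 / (1 + 0.841) ≈ 0.914
T̂ = r·X + (1 − r)·M = 0.914×77 + 0.086×70 ≈ 70.350 + 6.046 ≈ 76.395
SE_est = 8.400·√[r(1 − r)] ≈ 2.360
CI = 76.395 ± 2.576 × 2.360 → [70.317, 82.474]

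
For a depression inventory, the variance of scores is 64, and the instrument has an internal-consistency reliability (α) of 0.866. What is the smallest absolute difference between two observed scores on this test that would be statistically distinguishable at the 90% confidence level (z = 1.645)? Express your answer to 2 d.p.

SD = √64 = 8.0000
SEM = 8.0000 × √(1 − 0.8660) = 8.0000 × √0.1340 ≈ 8.0000 × 0.3661 ≈ 2.9285
Standard error of the difference = 2.9285·√2 ≈ 4.1415
Smallest detectable difference = 1.645×4.1415 ≈ 6.8128

6.81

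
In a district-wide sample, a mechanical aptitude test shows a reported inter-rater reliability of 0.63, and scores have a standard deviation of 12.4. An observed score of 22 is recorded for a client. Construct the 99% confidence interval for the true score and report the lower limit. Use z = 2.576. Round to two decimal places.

SEM = 12.4000 × √(1 − 0.6300) = 12.4000 × √0.3700 ≃ 12.4000 × 0.6083 ≃ 7.5426
2.576 × SEM ≃ 19.4298
Lower limit = 22 − 19.4298 ≃ 2.5702

2.57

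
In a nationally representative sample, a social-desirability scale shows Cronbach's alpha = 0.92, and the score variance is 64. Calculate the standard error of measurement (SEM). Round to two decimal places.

2.26

SD = √64 ≃ 8.0000
The standard error of measurement is 8.0000*√(1 − 0.9200) ≃ 8.0000*0.2828 ≃ 2.2627.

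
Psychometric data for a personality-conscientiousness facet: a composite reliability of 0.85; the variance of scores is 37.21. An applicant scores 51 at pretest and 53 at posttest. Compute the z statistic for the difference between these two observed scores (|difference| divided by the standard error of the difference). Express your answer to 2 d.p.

0.60

SD = √37.21 = 6.10000
SEM = 6.10000*√(1 − 0.85000) ≈ 2.36252
SE_diff = SEM * √2 ≈ 2.36252 * 1.41421 ≈ 3.34111
z = 2 / 3.34111 ≈ 0.59860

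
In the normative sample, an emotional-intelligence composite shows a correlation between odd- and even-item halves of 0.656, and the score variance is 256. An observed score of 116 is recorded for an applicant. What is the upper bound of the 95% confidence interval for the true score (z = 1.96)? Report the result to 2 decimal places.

130.29

σ = 256^(1/2) = 16.000
Full-length reliability (Spearman-Brown) = 2(0.656)/(1+0.656) ≈ 0.792
SEM = 16.000×√(1 − 0.792) ≈ 7.292
Half-width = 1.96×7.292 ≈ 14.293
Upper bound: 116 + 14.293 = 130.293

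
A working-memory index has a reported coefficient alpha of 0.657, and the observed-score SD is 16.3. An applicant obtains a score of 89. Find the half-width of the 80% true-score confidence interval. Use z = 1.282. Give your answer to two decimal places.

12.24

SEM = 16.30000 × √(1 − 0.65700) = 16.30000 × √0.34300 ≈ 16.30000 × 0.58566 ≈ 9.54629
1.282 × SEM ≈ 12.23834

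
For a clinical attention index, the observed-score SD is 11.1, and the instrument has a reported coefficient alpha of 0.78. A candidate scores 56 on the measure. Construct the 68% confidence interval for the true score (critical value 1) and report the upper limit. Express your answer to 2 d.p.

SEM = 11.100·√(1 − 0.780) ≈ 5.206
1 · SEM ≈ 5.206
Upper limit = 56 + 5.206 ≈ 61.206

61.21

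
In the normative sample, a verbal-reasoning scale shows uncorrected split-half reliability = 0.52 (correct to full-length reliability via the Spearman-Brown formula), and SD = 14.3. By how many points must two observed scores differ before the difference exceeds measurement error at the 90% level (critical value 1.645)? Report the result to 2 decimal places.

Spearman-Brown: r = 2(0.52) / (1 + 0.52) = 1.04000 / 1.52000 ≈ 0.68421
SEM = 14.30000*√(1 − 0.68421) ≈ 8.03591
SE_diff = SEM * √2 ≈ 8.03591 * 1.41421 ≈ 11.36449
Minimum reliable difference = 1.645 * SE_diff ≈ 1.645 * 11.36449 ≈ 18.69458

18.69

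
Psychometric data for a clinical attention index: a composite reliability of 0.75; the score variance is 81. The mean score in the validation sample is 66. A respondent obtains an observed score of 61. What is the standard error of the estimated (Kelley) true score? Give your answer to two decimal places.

3.90

SD = √81 ≈ 9.0000
SE_est = SD * √(r(1 − r)) = 9.0000 * √0.1875 ≈ 9.0000 * 0.4330 ≈ 3.8971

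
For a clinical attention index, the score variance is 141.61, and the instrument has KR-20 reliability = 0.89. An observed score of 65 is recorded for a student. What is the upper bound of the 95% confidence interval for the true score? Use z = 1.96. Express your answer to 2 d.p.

SD = √141.61 ≈ 11.900
SEM = 11.900 × √(1 − 0.890) = 11.900 × √0.110 ≈ 11.900 × 0.332 ≈ 3.947
1.96 × SEM ≈ 7.736
Upper limit = 65 + 7.736 ≈ 72.736

72.74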